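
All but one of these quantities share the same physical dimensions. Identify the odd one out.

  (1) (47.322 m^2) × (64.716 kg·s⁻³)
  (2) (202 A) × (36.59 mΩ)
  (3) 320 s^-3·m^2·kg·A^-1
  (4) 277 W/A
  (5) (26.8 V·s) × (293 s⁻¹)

(1)

Reduce each to base SI dimensions:
  (1) [m²] · [kg·s⁻³] = kg·m²·s⁻³
  (2) [A] · [kg·m²·s⁻³·A⁻²] = kg·m²·s⁻³·A⁻¹
  (3) kg·m²·s⁻³·A⁻¹
  (4) W·A⁻¹ = J·s⁻¹·A⁻¹ = kg·m²·s⁻³·A⁻¹
  (5) [kg·m²·s⁻²·A⁻¹] · [s⁻¹] = kg·m²·s⁻³·A⁻¹
All reduce to kg·m²·s⁻³·A⁻¹ except (1), which is kg·m²·s⁻³.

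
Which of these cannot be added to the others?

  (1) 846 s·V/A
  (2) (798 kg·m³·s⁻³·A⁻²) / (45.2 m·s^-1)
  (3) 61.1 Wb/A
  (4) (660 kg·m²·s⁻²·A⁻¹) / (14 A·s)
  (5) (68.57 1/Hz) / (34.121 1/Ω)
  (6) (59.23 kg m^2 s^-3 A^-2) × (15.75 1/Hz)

(4)

Dimensions:
  (1) V·s·A⁻¹ = J·C⁻¹·s·A⁻¹ = kg·m²·s⁻²·A⁻²
  (2) [kg·m³·s⁻³·A⁻²] / [m·s⁻¹] = kg·m²·s⁻²·A⁻²
  (3) Wb·A⁻¹ = V·s·A⁻¹ = kg·m²·s⁻²·A⁻²
  (4) [kg·m²·s⁻²·A⁻¹] / [s·A] = kg·m²·s⁻³·A⁻²
  (5) [s] / [kg⁻¹·m⁻²·s³·A²] = kg·m²·s⁻²·A⁻²
  (6) [kg·m²·s⁻³·A⁻²] · [s] = kg·m²·s⁻²·A⁻²
All reduce to kg·m²·s⁻²·A⁻² except (4), which is kg·m²·s⁻³·A⁻².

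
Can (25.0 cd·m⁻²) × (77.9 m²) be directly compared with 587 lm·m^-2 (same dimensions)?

In SI base units:
  (25.0 cd·m⁻²) × (77.9 m²):  [m⁻²·cd] · [m²] = cd
  587 lm·m^-2:  lm·m⁻² = cd·m⁻² = m⁻²·cd
cd ≠ m⁻²·cd, so they cannot be added.

No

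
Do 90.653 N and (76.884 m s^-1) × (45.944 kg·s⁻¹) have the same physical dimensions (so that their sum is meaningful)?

Dimensions:
  90.653 N:  N = kg·m·s⁻²
  (76.884 m s^-1) × (45.944 kg·s⁻¹):  [m·s⁻¹] · [kg·s⁻¹] = kg·m·s⁻²
Both are kg·m·s⁻², so they have the same dimensions and can be added.

Yes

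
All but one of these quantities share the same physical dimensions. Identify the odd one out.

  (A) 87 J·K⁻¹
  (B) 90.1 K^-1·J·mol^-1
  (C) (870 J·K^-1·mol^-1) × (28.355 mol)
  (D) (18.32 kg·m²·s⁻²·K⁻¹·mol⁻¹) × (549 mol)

(B)

Work out the base dimensions of each:
  (A) J·K⁻¹ = N·m·K⁻¹ = kg·m²·s⁻²·K⁻¹
  (B) J·mol⁻¹·K⁻¹ = N·m·mol⁻¹·K⁻¹ = kg·m²·s⁻²·K⁻¹·mol⁻¹
  (C) [kg·m²·s⁻²·K⁻¹·mol⁻¹] · [mol] = kg·m²·s⁻²·K⁻¹
  (D) [kg·m²·s⁻²·K⁻¹·mol⁻¹] · [mol] = kg·m²·s⁻²·K⁻¹
All reduce to kg·m²·s⁻²·K⁻¹ except (B), which is kg·m²·s⁻²·K⁻¹·mol⁻¹.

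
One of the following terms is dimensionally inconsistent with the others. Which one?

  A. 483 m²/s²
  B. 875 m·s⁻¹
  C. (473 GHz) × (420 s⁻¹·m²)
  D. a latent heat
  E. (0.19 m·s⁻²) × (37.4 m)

B.

Work out the base dimensions of each:
  A. m²·s⁻²
  B. m·s⁻¹
  C. [s⁻¹] · [m²·s⁻¹] = m²·s⁻²
  D. [latent heat] = m²·s⁻²
  E. [m·s⁻²] · [m] = m²·s⁻²
All reduce to m²·s⁻² except B., which is m·s⁻¹.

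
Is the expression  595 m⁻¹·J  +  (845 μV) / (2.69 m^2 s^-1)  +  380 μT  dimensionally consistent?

No

Work out the base dimensions of each:
  595 m⁻¹·J:  J·m⁻¹ = N·m·m⁻¹ = kg·m·s⁻²
  (845 μV) / (2.69 m^2 s^-1):  [kg·m²·s⁻³·A⁻¹] / [m²·s⁻¹] = kg·s⁻²·A⁻¹
  380 μT:  T = Wb·m⁻² = kg·s⁻²·A⁻¹
The terms do not share a single dimension (kg·m·s⁻² vs kg·s⁻²·A⁻¹).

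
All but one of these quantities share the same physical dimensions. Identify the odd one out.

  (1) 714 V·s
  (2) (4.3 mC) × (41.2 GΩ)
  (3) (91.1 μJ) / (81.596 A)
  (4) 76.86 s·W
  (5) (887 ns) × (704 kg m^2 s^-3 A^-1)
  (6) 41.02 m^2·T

Expand each in SI base units:
  (1) V·s = J·C⁻¹·s = kg·m²·s⁻²·A⁻¹
  (2) [s·A] · [kg·m²·s⁻³·A⁻²] = kg·m²·s⁻²·A⁻¹
  (3) [kg·m²·s⁻²] / [A] = kg·m²·s⁻²·A⁻¹
  (4) W·s = J·s⁻¹·s = kg·m²·s⁻²
  (5) [s] · [kg·m²·s⁻³·A⁻¹] = kg·m²·s⁻²·A⁻¹
  (6) T·m² = Wb·m⁻²·m² = kg·m²·s⁻²·A⁻¹
All reduce to kg·m²·s⁻²·A⁻¹ except (4), which is kg·m²·s⁻².

(4)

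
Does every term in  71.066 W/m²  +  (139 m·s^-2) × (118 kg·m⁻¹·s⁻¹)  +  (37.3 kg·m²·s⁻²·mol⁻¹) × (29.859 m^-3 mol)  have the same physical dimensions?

Dimensions:
  71.066 W/m²:  W·m⁻² = J·s⁻¹·m⁻² = kg·s⁻³
  (139 m·s^-2) × (118 kg·m⁻¹·s⁻¹):  [m·s⁻²] · [kg·m⁻¹·s⁻¹] = kg·s⁻³
  (37.3 kg·m²·s⁻²·mol⁻¹) × (29.859 m^-3 mol):  [kg·m²·s⁻²·mol⁻¹] · [m⁻³·mol] = kg·m⁻¹·s⁻²
The terms do not share a single dimension (kg·m⁻¹·s⁻² vs kg·s⁻³).

No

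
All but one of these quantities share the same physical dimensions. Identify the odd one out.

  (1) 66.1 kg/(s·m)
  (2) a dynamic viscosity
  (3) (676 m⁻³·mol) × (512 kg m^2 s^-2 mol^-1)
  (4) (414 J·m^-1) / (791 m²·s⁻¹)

Reduce each to base SI dimensions:
  (1) kg·m⁻¹·s⁻¹
  (2) [dynamic viscosity] = kg·m⁻¹·s⁻¹
  (3) [m⁻³·mol] · [kg·m²·s⁻²·mol⁻¹] = kg·m⁻¹·s⁻²
  (4) [kg·m·s⁻²] / [m²·s⁻¹] = kg·m⁻¹·s⁻¹
All reduce to kg·m⁻¹·s⁻¹ except (3), which is kg·m⁻¹·s⁻².

(3)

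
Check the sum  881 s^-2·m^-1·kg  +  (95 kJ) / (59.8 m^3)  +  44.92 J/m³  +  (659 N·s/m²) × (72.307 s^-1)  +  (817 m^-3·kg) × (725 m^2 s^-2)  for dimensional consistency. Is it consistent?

In SI base units:
  881 s^-2·m^-1·kg:  kg·m⁻¹·s⁻²
  (95 kJ) / (59.8 m^3):  [kg·m²·s⁻²] / [m³] = kg·m⁻¹·s⁻²
  44.92 J/m³:  J·m⁻³ = N·m·m⁻³ = kg·m⁻¹·s⁻²
  (659 N·s/m²) × (72.307 s^-1):  [kg·m⁻¹·s⁻¹] · [s⁻¹] = kg·m⁻¹·s⁻²
  (817 m^-3·kg) × (725 m^2 s^-2):  [kg·m⁻³] · [m²·s⁻²] = kg·m⁻¹·s⁻²
Every term reduces to kg·m⁻¹·s⁻².

Yes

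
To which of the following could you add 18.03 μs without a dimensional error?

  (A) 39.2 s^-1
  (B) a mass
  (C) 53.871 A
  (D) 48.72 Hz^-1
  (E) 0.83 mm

(D)

Reference: s.
Each option:
  (A) s⁻¹
  (B) [mass] = kg
  (C) A
  (D) Hz⁻¹ = (s⁻¹)⁻¹ = s  ← same
  (E) m
Only (D) matches s.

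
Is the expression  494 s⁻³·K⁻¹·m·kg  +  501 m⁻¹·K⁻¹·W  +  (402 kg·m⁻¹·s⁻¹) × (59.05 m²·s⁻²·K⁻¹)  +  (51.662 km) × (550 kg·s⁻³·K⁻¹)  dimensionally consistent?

Yes

Work out the base dimensions of each:
  494 s⁻³·K⁻¹·m·kg:  kg·m·s⁻³·K⁻¹
  501 m⁻¹·K⁻¹·W:  W·m⁻¹·K⁻¹ = J·s⁻¹·m⁻¹·K⁻¹ = kg·m·s⁻³·K⁻¹
  (402 kg·m⁻¹·s⁻¹) × (59.05 m²·s⁻²·K⁻¹):  [kg·m⁻¹·s⁻¹] · [m²·s⁻²·K⁻¹] = kg·m·s⁻³·K⁻¹
  (51.662 km) × (550 kg·s⁻³·K⁻¹):  [m] · [kg·s⁻³·K⁻¹] = kg·m·s⁻³·K⁻¹
Every term reduces to kg·m·s⁻³·K⁻¹.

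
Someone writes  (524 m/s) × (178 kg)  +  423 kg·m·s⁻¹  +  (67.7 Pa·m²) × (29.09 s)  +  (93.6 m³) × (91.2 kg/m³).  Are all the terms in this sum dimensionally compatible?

Reduce each to base SI dimensions:
  (524 m/s) × (178 kg):  [m·s⁻¹] · [kg] = kg·m·s⁻¹
  423 kg·m·s⁻¹:  kg·m·s⁻¹
  (67.7 Pa·m²) × (29.09 s):  [kg·m·s⁻²] · [s] = kg·m·s⁻¹
  (93.6 m³) × (91.2 kg/m³):  [m³] · [kg·m⁻³] = kg
The terms do not share a single dimension (kg vs kg·m·s⁻¹).

No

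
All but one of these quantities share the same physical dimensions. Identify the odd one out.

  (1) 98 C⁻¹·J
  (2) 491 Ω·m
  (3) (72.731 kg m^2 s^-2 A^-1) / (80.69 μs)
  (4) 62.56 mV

Expand each in SI base units:
  (1) J·C⁻¹ = N·m·(s·A)⁻¹ = kg·m²·s⁻³·A⁻¹
  (2) Ω·m = V·A⁻¹·m = kg·m³·s⁻³·A⁻²
  (3) [kg·m²·s⁻²·A⁻¹] / [s] = kg·m²·s⁻³·A⁻¹
  (4) V = J·C⁻¹ = kg·m²·s⁻³·A⁻¹
All reduce to kg·m²·s⁻³·A⁻¹ except (2), which is kg·m³·s⁻³·A⁻².

(2)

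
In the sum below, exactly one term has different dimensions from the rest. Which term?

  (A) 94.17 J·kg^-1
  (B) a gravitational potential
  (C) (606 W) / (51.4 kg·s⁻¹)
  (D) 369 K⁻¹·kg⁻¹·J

Reduce each to base SI dimensions:
  (A) J·kg⁻¹ = N·m·kg⁻¹ = m²·s⁻²
  (B) [gravitational potential] = m²·s⁻²
  (C) [kg·m²·s⁻³] / [kg·s⁻¹] = m²·s⁻²
  (D) J·kg⁻¹·K⁻¹ = N·m·kg⁻¹·K⁻¹ = m²·s⁻²·K⁻¹
All reduce to m²·s⁻² except (D), which is m²·s⁻²·K⁻¹.

(D)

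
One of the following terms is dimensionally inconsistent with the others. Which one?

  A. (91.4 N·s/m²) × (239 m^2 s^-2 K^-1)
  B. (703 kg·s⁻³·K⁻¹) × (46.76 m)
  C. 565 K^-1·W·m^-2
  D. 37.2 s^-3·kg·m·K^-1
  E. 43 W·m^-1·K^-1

C.

Dimensions:
  A. [kg·m⁻¹·s⁻¹] · [m²·s⁻²·K⁻¹] = kg·m·s⁻³·K⁻¹
  B. [kg·s⁻³·K⁻¹] · [m] = kg·m·s⁻³·K⁻¹
  C. W·m⁻²·K⁻¹ = J·s⁻¹·m⁻²·K⁻¹ = kg·s⁻³·K⁻¹
  D. kg·m·s⁻³·K⁻¹
  E. W·m⁻¹·K⁻¹ = J·s⁻¹·m⁻¹·K⁻¹ = kg·m·s⁻³·K⁻¹
All reduce to kg·m·s⁻³·K⁻¹ except C., which is kg·s⁻³·K⁻¹.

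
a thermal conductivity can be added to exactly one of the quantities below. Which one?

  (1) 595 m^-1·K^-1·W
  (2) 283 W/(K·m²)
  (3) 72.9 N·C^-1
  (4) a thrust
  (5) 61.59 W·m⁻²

(1)

Reference: [thermal conductivity] = kg·m·s⁻³·K⁻¹.
Each option:
  (1) W·m⁻¹·K⁻¹ = J·s⁻¹·m⁻¹·K⁻¹ = kg·m·s⁻³·K⁻¹  ← same
  (2) W·m⁻²·K⁻¹ = J·s⁻¹·m⁻²·K⁻¹ = kg·s⁻³·K⁻¹
  (3) N·C⁻¹ = kg·m·s⁻²·(s·A)⁻¹ = kg·m·s⁻³·A⁻¹
  (4) [thrust] = kg·m·s⁻²
  (5) W·m⁻² = J·s⁻¹·m⁻² = kg·s⁻³
Only (1) matches kg·m·s⁻³·K⁻¹.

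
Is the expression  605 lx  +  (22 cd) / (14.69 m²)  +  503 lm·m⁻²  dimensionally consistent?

Work out the base dimensions of each:
  605 lx:  lx = lm·m⁻² = m⁻²·cd
  (22 cd) / (14.69 m²):  [cd] / [m²] = m⁻²·cd
  503 lm·m⁻²:  lm·m⁻² = cd·m⁻² = m⁻²·cd
Every term reduces to m⁻²·cd.

Yes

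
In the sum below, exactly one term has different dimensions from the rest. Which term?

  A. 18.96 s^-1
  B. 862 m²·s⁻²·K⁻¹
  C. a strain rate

B.

Expand each in SI base units:
  A. s⁻¹
  B. m²·s⁻²·K⁻¹
  C. [strain rate] = s⁻¹
All reduce to s⁻¹ except B., which is m²·s⁻²·K⁻¹.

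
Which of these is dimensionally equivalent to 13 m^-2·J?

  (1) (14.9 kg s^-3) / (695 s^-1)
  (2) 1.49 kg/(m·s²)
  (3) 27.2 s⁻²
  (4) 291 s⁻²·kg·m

Reference: J·m⁻² = N·m·m⁻² = kg·s⁻².
Each option:
  (1) [kg·s⁻³] / [s⁻¹] = kg·s⁻²  ← same
  (2) kg·m⁻¹·s⁻²
  (3) s⁻²
  (4) kg·m·s⁻²
Only (1) matches kg·s⁻².

(1)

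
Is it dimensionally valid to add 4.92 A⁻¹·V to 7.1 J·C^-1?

No

Dimensions:
  4.92 A⁻¹·V:  V·A⁻¹ = J·C⁻¹·A⁻¹ = kg·m²·s⁻³·A⁻²
  7.1 J·C^-1:  J·C⁻¹ = N·m·(s·A)⁻¹ = kg·m²·s⁻³·A⁻¹
kg·m²·s⁻³·A⁻² ≠ kg·m²·s⁻³·A⁻¹, so they cannot be added.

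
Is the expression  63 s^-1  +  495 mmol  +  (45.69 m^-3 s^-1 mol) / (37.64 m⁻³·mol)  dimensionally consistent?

No

Dimensions:
  63 s^-1:  s⁻¹
  495 mmol:  mol
  (45.69 m^-3 s^-1 mol) / (37.64 m⁻³·mol):  [m⁻³·s⁻¹·mol] / [m⁻³·mol] = s⁻¹
The terms do not share a single dimension (mol vs s⁻¹).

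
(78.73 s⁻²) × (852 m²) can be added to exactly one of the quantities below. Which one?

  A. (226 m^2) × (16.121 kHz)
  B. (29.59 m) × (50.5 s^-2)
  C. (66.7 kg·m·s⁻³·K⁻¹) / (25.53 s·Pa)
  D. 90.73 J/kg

Reference: [s⁻²] · [m²] = m²·s⁻².
Each option:
  A. [m²] · [s⁻¹] = m²·s⁻¹
  B. [m] · [s⁻²] = m·s⁻²
  C. [kg·m·s⁻³·K⁻¹] / [kg·m⁻¹·s⁻¹] = m²·s⁻²·K⁻¹
  D. J·kg⁻¹ = N·m·kg⁻¹ = m²·s⁻²  ← same
Only D. matches m²·s⁻².

D.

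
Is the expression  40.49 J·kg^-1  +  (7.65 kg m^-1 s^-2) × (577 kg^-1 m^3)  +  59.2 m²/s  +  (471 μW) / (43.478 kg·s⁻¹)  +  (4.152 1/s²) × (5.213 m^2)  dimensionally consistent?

Reduce each to base SI dimensions:
  40.49 J·kg^-1:  J·kg⁻¹ = N·m·kg⁻¹ = m²·s⁻²
  (7.65 kg m^-1 s^-2) × (577 kg^-1 m^3):  [kg·m⁻¹·s⁻²] · [kg⁻¹·m³] = m²·s⁻²
  59.2 m²/s:  m²·s⁻¹
  (471 μW) / (43.478 kg·s⁻¹):  [kg·m²·s⁻³] / [kg·s⁻¹] = m²·s⁻²
  (4.152 1/s²) × (5.213 m^2):  [s⁻²] · [m²] = m²·s⁻²
The terms do not share a single dimension (m²·s⁻² vs m²·s⁻¹).

No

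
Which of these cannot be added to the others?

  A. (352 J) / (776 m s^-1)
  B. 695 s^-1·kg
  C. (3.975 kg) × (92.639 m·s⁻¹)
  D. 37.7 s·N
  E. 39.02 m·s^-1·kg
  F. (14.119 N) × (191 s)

B.

In SI base units:
  A. [kg·m²·s⁻²] / [m·s⁻¹] = kg·m·s⁻¹
  B. kg·s⁻¹
  C. [kg] · [m·s⁻¹] = kg·m·s⁻¹
  D. N·s = kg·m·s⁻²·s = kg·m·s⁻¹
  E. kg·m·s⁻¹
  F. [kg·m·s⁻²] · [s] = kg·m·s⁻¹
All reduce to kg·m·s⁻¹ except B., which is kg·s⁻¹.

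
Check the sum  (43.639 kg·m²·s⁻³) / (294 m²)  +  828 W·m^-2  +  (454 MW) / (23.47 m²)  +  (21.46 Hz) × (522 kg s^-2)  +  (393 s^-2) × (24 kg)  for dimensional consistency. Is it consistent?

Dimensions:
  (43.639 kg·m²·s⁻³) / (294 m²):  [kg·m²·s⁻³] / [m²] = kg·s⁻³
  828 W·m^-2:  W·m⁻² = J·s⁻¹·m⁻² = kg·s⁻³
  (454 MW) / (23.47 m²):  [kg·m²·s⁻³] / [m²] = kg·s⁻³
  (21.46 Hz) × (522 kg s^-2):  [s⁻¹] · [kg·s⁻²] = kg·s⁻³
  (393 s^-2) × (24 kg):  [s⁻²] · [kg] = kg·s⁻²
The terms do not share a single dimension (kg·s⁻² vs kg·s⁻³).

No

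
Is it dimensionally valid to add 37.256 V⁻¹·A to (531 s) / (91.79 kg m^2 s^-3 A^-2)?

No

Dimensions:
  37.256 V⁻¹·A:  A·V⁻¹ = A·(J·C⁻¹)⁻¹ = kg⁻¹·m⁻²·s³·A²
  (531 s) / (91.79 kg m^2 s^-3 A^-2):  [s] / [kg·m²·s⁻³·A⁻²] = kg⁻¹·m⁻²·s⁴·A²
kg⁻¹·m⁻²·s³·A² ≠ kg⁻¹·m⁻²·s⁴·A², so they cannot be added.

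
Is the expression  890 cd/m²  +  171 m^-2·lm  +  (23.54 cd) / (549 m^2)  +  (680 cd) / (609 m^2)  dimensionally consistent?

Dimensions:
  890 cd/m²:  cd·m⁻² = m⁻²·cd
  171 m^-2·lm:  lm·m⁻² = cd·m⁻² = m⁻²·cd
  (23.54 cd) / (549 m^2):  [cd] / [m²] = m⁻²·cd
  (680 cd) / (609 m^2):  [cd] / [m²] = m⁻²·cd
Every term reduces to m⁻²·cd.

Yes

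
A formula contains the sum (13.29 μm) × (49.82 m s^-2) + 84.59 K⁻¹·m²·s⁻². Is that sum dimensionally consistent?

Reduce each to base SI dimensions:
  (13.29 μm) × (49.82 m s^-2):  [m] · [m·s⁻²] = m²·s⁻²
  84.59 K⁻¹·m²·s⁻²:  m²·s⁻²·K⁻¹
m²·s⁻² ≠ m²·s⁻²·K⁻¹, so they cannot be added.

No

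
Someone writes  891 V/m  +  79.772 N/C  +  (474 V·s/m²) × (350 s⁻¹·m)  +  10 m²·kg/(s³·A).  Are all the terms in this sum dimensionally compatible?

In SI base units:
  891 V/m:  V·m⁻¹ = J·C⁻¹·m⁻¹ = kg·m·s⁻³·A⁻¹
  79.772 N/C:  N·C⁻¹ = kg·m·s⁻²·(s·A)⁻¹ = kg·m·s⁻³·A⁻¹
  (474 V·s/m²) × (350 s⁻¹·m):  [kg·s⁻²·A⁻¹] · [m·s⁻¹] = kg·m·s⁻³·A⁻¹
  10 m²·kg/(s³·A):  kg·m²·s⁻³·A⁻¹
The terms do not share a single dimension (kg·m²·s⁻³·A⁻¹ vs kg·m·s⁻³·A⁻¹).

No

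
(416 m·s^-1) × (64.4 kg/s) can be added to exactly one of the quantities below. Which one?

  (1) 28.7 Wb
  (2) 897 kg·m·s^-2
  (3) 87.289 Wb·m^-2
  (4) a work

(2)

Reference: [m·s⁻¹] · [kg·s⁻¹] = kg·m·s⁻².
Each option:
  (1) Wb = V·s = kg·m²·s⁻²·A⁻¹
  (2) kg·m·s⁻²  ← same
  (3) Wb·m⁻² = V·s·m⁻² = kg·s⁻²·A⁻¹
  (4) [work] = kg·m²·s⁻²
Only (2) matches kg·m·s⁻².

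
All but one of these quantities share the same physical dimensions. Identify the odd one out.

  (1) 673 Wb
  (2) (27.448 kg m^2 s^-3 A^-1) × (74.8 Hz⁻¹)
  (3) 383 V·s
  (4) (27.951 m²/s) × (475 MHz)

Reduce each to base SI dimensions:
  (1) Wb = V·s = kg·m²·s⁻²·A⁻¹
  (2) [kg·m²·s⁻³·A⁻¹] · [s] = kg·m²·s⁻²·A⁻¹
  (3) V·s = J·C⁻¹·s = kg·m²·s⁻²·A⁻¹
  (4) [m²·s⁻¹] · [s⁻¹] = m²·s⁻²
All reduce to kg·m²·s⁻²·A⁻¹ except (4), which is m²·s⁻².

(4)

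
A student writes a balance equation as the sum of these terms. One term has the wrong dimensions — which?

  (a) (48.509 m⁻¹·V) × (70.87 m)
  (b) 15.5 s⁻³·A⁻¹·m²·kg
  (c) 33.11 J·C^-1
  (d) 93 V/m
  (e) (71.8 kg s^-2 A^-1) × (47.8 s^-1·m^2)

(d)

Work out the base dimensions of each:
  (a) [kg·m·s⁻³·A⁻¹] · [m] = kg·m²·s⁻³·A⁻¹
  (b) kg·m²·s⁻³·A⁻¹
  (c) J·C⁻¹ = N·m·(s·A)⁻¹ = kg·m²·s⁻³·A⁻¹
  (d) V·m⁻¹ = J·C⁻¹·m⁻¹ = kg·m·s⁻³·A⁻¹
  (e) [kg·s⁻²·A⁻¹] · [m²·s⁻¹] = kg·m²·s⁻³·A⁻¹
All reduce to kg·m²·s⁻³·A⁻¹ except (d), which is kg·m·s⁻³·A⁻¹.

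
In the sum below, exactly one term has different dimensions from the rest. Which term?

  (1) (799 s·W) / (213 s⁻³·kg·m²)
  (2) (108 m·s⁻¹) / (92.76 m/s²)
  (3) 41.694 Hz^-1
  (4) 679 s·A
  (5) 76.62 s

In SI base units:
  (1) [kg·m²·s⁻²] / [kg·m²·s⁻³] = s
  (2) [m·s⁻¹] / [m·s⁻²] = s
  (3) Hz⁻¹ = (s⁻¹)⁻¹ = s
  (4) A·s = s·A
  (5) s
All reduce to s except (4), which is s·A.

(4)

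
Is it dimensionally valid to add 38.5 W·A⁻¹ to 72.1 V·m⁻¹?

No

In SI base units:
  38.5 W·A⁻¹:  W·A⁻¹ = J·s⁻¹·A⁻¹ = kg·m²·s⁻³·A⁻¹
  72.1 V·m⁻¹:  V·m⁻¹ = J·C⁻¹·m⁻¹ = kg·m·s⁻³·A⁻¹
kg·m²·s⁻³·A⁻¹ ≠ kg·m·s⁻³·A⁻¹, so they cannot be added.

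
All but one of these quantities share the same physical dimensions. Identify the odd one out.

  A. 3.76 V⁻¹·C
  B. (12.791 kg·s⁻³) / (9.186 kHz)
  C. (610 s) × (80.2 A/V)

B.

Dimensions:
  A. C·V⁻¹ = s·A·(J·C⁻¹)⁻¹ = kg⁻¹·m⁻²·s⁴·A²
  B. [kg·s⁻³] / [s⁻¹] = kg·s⁻²
  C. [s] · [kg⁻¹·m⁻²·s³·A²] = kg⁻¹·m⁻²·s⁴·A²
All reduce to kg⁻¹·m⁻²·s⁴·A² except B., which is kg·s⁻².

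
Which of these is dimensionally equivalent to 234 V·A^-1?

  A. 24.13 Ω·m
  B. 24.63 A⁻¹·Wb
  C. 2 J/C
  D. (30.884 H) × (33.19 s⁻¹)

Reference: V·A⁻¹ = J·C⁻¹·A⁻¹ = kg·m²·s⁻³·A⁻².
Each option:
  A. Ω·m = V·A⁻¹·m = kg·m³·s⁻³·A⁻²
  B. Wb·A⁻¹ = V·s·A⁻¹ = kg·m²·s⁻²·A⁻²
  C. J·C⁻¹ = N·m·(s·A)⁻¹ = kg·m²·s⁻³·A⁻¹
  D. [kg·m²·s⁻²·A⁻²] · [s⁻¹] = kg·m²·s⁻³·A⁻²  ← same
Only D. matches kg·m²·s⁻³·A⁻².

D.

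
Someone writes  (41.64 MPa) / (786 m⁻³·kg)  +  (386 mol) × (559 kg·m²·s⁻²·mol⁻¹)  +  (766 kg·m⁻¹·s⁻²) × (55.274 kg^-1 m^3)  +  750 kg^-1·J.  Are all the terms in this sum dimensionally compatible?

No

Work out the base dimensions of each:
  (41.64 MPa) / (786 m⁻³·kg):  [kg·m⁻¹·s⁻²] / [kg·m⁻³] = m²·s⁻²
  (386 mol) × (559 kg·m²·s⁻²·mol⁻¹):  [mol] · [kg·m²·s⁻²·mol⁻¹] = kg·m²·s⁻²
  (766 kg·m⁻¹·s⁻²) × (55.274 kg^-1 m^3):  [kg·m⁻¹·s⁻²] · [kg⁻¹·m³] = m²·s⁻²
  750 kg^-1·J:  J·kg⁻¹ = N·m·kg⁻¹ = m²·s⁻²
The terms do not share a single dimension (kg·m²·s⁻² vs m²·s⁻²).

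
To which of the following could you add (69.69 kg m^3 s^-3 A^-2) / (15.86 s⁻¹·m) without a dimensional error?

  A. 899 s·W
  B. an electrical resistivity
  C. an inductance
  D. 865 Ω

Reference: [kg·m³·s⁻³·A⁻²] / [m·s⁻¹] = kg·m²·s⁻²·A⁻².
Each option:
  A. W·s = J·s⁻¹·s = kg·m²·s⁻²
  B. [electrical resistivity] = kg·m³·s⁻³·A⁻²
  C. [inductance] = kg·m²·s⁻²·A⁻²  ← same
  D. Ω = V·A⁻¹ = kg·m²·s⁻³·A⁻²
Only C. matches kg·m²·s⁻²·A⁻².

C.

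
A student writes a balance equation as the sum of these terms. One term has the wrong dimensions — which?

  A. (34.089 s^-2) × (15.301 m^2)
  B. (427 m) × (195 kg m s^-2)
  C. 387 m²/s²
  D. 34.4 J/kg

Dimensions:
  A. [s⁻²] · [m²] = m²·s⁻²
  B. [m] · [kg·m·s⁻²] = kg·m²·s⁻²
  C. m²·s⁻²
  D. J·kg⁻¹ = N·m·kg⁻¹ = m²·s⁻²
All reduce to m²·s⁻² except B., which is kg·m²·s⁻².

B.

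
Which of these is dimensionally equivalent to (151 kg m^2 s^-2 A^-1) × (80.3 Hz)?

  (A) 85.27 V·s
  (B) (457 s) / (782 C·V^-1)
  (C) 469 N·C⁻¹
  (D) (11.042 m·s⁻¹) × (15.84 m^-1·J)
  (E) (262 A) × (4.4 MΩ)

(E)

Reference: [kg·m²·s⁻²·A⁻¹] · [s⁻¹] = kg·m²·s⁻³·A⁻¹.
Each option:
  (A) V·s = J·C⁻¹·s = kg·m²·s⁻²·A⁻¹
  (B) [s] / [kg⁻¹·m⁻²·s⁴·A²] = kg·m²·s⁻³·A⁻²
  (C) N·C⁻¹ = kg·m·s⁻²·(s·A)⁻¹ = kg·m·s⁻³·A⁻¹
  (D) [m·s⁻¹] · [kg·m·s⁻²] = kg·m²·s⁻³
  (E) [A] · [kg·m²·s⁻³·A⁻²] = kg·m²·s⁻³·A⁻¹  ← same
Only (E) matches kg·m²·s⁻³·A⁻¹.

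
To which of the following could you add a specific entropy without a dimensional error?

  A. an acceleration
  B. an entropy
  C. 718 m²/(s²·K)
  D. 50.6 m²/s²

C.

Reference: [specific entropy] = m²·s⁻²·K⁻¹.
Each option:
  A. [acceleration] = m·s⁻²
  B. [entropy] = kg·m²·s⁻²·K⁻¹
  C. m²·s⁻²·K⁻¹  ← same
  D. m²·s⁻²
Only C. matches m²·s⁻²·K⁻¹.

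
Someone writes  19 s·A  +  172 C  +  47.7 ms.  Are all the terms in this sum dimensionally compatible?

In SI base units:
  19 s·A:  A·s = s·A
  172 C:  C = s·A
  47.7 ms:  s
The terms do not share a single dimension (s vs s·A).

No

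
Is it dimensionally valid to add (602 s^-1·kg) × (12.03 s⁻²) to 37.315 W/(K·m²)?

Work out the base dimensions of each:
  (602 s^-1·kg) × (12.03 s⁻²):  [kg·s⁻¹] · [s⁻²] = kg·s⁻³
  37.315 W/(K·m²):  W·m⁻²·K⁻¹ = J·s⁻¹·m⁻²·K⁻¹ = kg·s⁻³·K⁻¹
kg·s⁻³ ≠ kg·s⁻³·K⁻¹, so they cannot be added.

No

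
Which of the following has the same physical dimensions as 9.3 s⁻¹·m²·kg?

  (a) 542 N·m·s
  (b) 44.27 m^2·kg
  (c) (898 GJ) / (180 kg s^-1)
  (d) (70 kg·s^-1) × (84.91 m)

Reference: kg·m²·s⁻¹.
Each option:
  (a) N·m·s = kg·m·s⁻²·m·s = kg·m²·s⁻¹  ← same
  (b) kg·m²
  (c) [kg·m²·s⁻²] / [kg·s⁻¹] = m²·s⁻¹
  (d) [kg·s⁻¹] · [m] = kg·m·s⁻¹
Only (a) matches kg·m²·s⁻¹.

(a)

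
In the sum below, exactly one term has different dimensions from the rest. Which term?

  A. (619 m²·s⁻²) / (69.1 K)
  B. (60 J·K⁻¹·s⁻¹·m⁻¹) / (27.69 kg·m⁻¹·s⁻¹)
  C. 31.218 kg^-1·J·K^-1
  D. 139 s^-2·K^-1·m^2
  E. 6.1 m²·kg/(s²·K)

Reduce each to base SI dimensions:
  A. [m²·s⁻²] / [K] = m²·s⁻²·K⁻¹
  B. [kg·m·s⁻³·K⁻¹] / [kg·m⁻¹·s⁻¹] = m²·s⁻²·K⁻¹
  C. J·kg⁻¹·K⁻¹ = N·m·kg⁻¹·K⁻¹ = m²·s⁻²·K⁻¹
  D. m²·s⁻²·K⁻¹
  E. kg·m²·s⁻²·K⁻¹
All reduce to m²·s⁻²·K⁻¹ except E., which is kg·m²·s⁻²·K⁻¹.

E.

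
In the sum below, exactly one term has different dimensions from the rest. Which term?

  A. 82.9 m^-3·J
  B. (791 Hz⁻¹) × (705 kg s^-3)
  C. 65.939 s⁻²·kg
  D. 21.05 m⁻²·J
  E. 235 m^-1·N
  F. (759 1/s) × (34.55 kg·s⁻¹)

Dimensions:
  A. J·m⁻³ = N·m·m⁻³ = kg·m⁻¹·s⁻²
  B. [s] · [kg·s⁻³] = kg·s⁻²
  C. kg·s⁻²
  D. J·m⁻² = N·m·m⁻² = kg·s⁻²
  E. N·m⁻¹ = kg·m·s⁻²·m⁻¹ = kg·s⁻²
  F. [s⁻¹] · [kg·s⁻¹] = kg·s⁻²
All reduce to kg·s⁻² except A., which is kg·m⁻¹·s⁻².

A.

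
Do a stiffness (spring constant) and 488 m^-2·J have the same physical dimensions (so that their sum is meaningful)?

Yes

Expand each in SI base units:
  a stiffness (spring constant):  [stiffness (spring constant)] = kg·s⁻²
  488 m^-2·J:  J·m⁻² = N·m·m⁻² = kg·s⁻²
Both are kg·s⁻², so they have the same dimensions and can be added.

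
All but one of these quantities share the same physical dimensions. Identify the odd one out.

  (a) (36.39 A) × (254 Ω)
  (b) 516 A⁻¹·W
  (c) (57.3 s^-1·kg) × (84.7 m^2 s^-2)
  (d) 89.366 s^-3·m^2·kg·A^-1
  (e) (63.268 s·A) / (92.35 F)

(c)

Dimensions:
  (a) [A] · [kg·m²·s⁻³·A⁻²] = kg·m²·s⁻³·A⁻¹
  (b) W·A⁻¹ = J·s⁻¹·A⁻¹ = kg·m²·s⁻³·A⁻¹
  (c) [kg·s⁻¹] · [m²·s⁻²] = kg·m²·s⁻³
  (d) kg·m²·s⁻³·A⁻¹
  (e) [s·A] / [kg⁻¹·m⁻²·s⁴·A²] = kg·m²·s⁻³·A⁻¹
All reduce to kg·m²·s⁻³·A⁻¹ except (c), which is kg·m²·s⁻³.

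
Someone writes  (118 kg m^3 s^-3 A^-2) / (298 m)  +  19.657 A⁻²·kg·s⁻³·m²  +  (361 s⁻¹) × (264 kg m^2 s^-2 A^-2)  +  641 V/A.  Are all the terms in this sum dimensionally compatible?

Yes

Reduce each to base SI dimensions:
  (118 kg m^3 s^-3 A^-2) / (298 m):  [kg·m³·s⁻³·A⁻²] / [m] = kg·m²·s⁻³·A⁻²
  19.657 A⁻²·kg·s⁻³·m²:  kg·m²·s⁻³·A⁻²
  (361 s⁻¹) × (264 kg m^2 s^-2 A^-2):  [s⁻¹] · [kg·m²·s⁻²·A⁻²] = kg·m²·s⁻³·A⁻²
  641 V/A:  V·A⁻¹ = J·C⁻¹·A⁻¹ = kg·m²·s⁻³·A⁻²
Every term reduces to kg·m²·s⁻³·A⁻².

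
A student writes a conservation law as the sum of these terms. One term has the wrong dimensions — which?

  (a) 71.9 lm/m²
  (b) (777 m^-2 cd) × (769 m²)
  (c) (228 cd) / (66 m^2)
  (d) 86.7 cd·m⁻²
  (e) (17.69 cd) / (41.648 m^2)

(b)

Work out the base dimensions of each:
  (a) lm·m⁻² = cd·m⁻² = m⁻²·cd
  (b) [m⁻²·cd] · [m²] = cd
  (c) [cd] / [m²] = m⁻²·cd
  (d) cd·m⁻² = m⁻²·cd
  (e) [cd] / [m²] = m⁻²·cd
All reduce to m⁻²·cd except (b), which is cd.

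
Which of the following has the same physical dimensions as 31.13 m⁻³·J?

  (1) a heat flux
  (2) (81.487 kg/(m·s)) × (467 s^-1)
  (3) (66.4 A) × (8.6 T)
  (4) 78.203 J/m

(2)

Reference: J·m⁻³ = N·m·m⁻³ = kg·m⁻¹·s⁻².
Each option:
  (1) [heat flux] = kg·s⁻³
  (2) [kg·m⁻¹·s⁻¹] · [s⁻¹] = kg·m⁻¹·s⁻²  ← same
  (3) [A] · [kg·s⁻²·A⁻¹] = kg·s⁻²
  (4) J·m⁻¹ = N·m·m⁻¹ = kg·m·s⁻²
Only (2) matches kg·m⁻¹·s⁻².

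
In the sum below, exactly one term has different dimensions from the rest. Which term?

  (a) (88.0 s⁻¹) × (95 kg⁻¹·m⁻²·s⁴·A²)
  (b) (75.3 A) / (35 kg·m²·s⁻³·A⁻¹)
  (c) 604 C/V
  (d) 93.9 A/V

(c)

Reduce each to base SI dimensions:
  (a) [s⁻¹] · [kg⁻¹·m⁻²·s⁴·A²] = kg⁻¹·m⁻²·s³·A²
  (b) [A] / [kg·m²·s⁻³·A⁻¹] = kg⁻¹·m⁻²·s³·A²
  (c) C·V⁻¹ = s·A·(J·C⁻¹)⁻¹ = kg⁻¹·m⁻²·s⁴·A²
  (d) A·V⁻¹ = A·(J·C⁻¹)⁻¹ = kg⁻¹·m⁻²·s³·A²
All reduce to kg⁻¹·m⁻²·s³·A² except (c), which is kg⁻¹·m⁻²·s⁴·A².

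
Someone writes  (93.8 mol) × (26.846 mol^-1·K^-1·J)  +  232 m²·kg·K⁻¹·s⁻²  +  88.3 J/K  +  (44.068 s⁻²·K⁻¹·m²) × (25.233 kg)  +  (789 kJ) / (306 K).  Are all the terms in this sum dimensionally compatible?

In SI base units:
  (93.8 mol) × (26.846 mol^-1·K^-1·J):  [mol] · [kg·m²·s⁻²·K⁻¹·mol⁻¹] = kg·m²·s⁻²·K⁻¹
  232 m²·kg·K⁻¹·s⁻²:  kg·m²·s⁻²·K⁻¹
  88.3 J/K:  J·K⁻¹ = N·m·K⁻¹ = kg·m²·s⁻²·K⁻¹
  (44.068 s⁻²·K⁻¹·m²) × (25.233 kg):  [m²·s⁻²·K⁻¹] · [kg] = kg·m²·s⁻²·K⁻¹
  (789 kJ) / (306 K):  [kg·m²·s⁻²] / [K] = kg·m²·s⁻²·K⁻¹
Every term reduces to kg·m²·s⁻²·K⁻¹.

Yes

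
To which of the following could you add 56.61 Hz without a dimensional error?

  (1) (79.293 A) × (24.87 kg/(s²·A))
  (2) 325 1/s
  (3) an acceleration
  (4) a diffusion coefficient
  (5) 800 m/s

(2)

Reference: Hz = s⁻¹.
Each option:
  (1) [A] · [kg·s⁻²·A⁻¹] = kg·s⁻²
  (2) s⁻¹  ← same
  (3) [acceleration] = m·s⁻²
  (4) [diffusion coefficient] = m²·s⁻¹
  (5) m·s⁻¹
Only (2) matches s⁻¹.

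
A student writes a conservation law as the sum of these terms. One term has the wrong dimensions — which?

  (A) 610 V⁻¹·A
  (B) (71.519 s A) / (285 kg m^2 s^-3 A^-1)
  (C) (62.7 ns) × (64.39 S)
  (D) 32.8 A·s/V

Expand each in SI base units:
  (A) A·V⁻¹ = A·(J·C⁻¹)⁻¹ = kg⁻¹·m⁻²·s³·A²
  (B) [s·A] / [kg·m²·s⁻³·A⁻¹] = kg⁻¹·m⁻²·s⁴·A²
  (C) [s] · [kg⁻¹·m⁻²·s³·A²] = kg⁻¹·m⁻²·s⁴·A²
  (D) A·s·V⁻¹ = A·s·(J·C⁻¹)⁻¹ = kg⁻¹·m⁻²·s⁴·A²
All reduce to kg⁻¹·m⁻²·s⁴·A² except (A), which is kg⁻¹·m⁻²·s³·A².

(A)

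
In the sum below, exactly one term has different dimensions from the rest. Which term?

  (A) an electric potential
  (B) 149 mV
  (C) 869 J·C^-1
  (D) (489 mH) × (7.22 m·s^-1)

Expand each in SI base units:
  (A) [electric potential] = kg·m²·s⁻³·A⁻¹
  (B) V = J·C⁻¹ = kg·m²·s⁻³·A⁻¹
  (C) J·C⁻¹ = N·m·(s·A)⁻¹ = kg·m²·s⁻³·A⁻¹
  (D) [kg·m²·s⁻²·A⁻²] · [m·s⁻¹] = kg·m³·s⁻³·A⁻²
All reduce to kg·m²·s⁻³·A⁻¹ except (D), which is kg·m³·s⁻³·A⁻².

(D)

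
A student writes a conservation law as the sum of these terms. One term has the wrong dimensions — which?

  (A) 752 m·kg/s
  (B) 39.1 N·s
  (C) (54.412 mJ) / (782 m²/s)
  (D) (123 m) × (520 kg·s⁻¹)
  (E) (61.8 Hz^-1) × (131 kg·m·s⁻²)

(C)

Reduce each to base SI dimensions:
  (A) kg·m·s⁻¹
  (B) N·s = kg·m·s⁻²·s = kg·m·s⁻¹
  (C) [kg·m²·s⁻²] / [m²·s⁻¹] = kg·s⁻¹
  (D) [m] · [kg·s⁻¹] = kg·m·s⁻¹
  (E) [s] · [kg·m·s⁻²] = kg·m·s⁻¹
All reduce to kg·m·s⁻¹ except (C), which is kg·s⁻¹.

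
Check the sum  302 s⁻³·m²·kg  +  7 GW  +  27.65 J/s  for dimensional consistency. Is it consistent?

Yes

Expand each in SI base units:
  302 s⁻³·m²·kg:  kg·m²·s⁻³
  7 GW:  W = J·s⁻¹ = kg·m²·s⁻³
  27.65 J/s:  J·s⁻¹ = N·m·s⁻¹ = kg·m²·s⁻³
Every term reduces to kg·m²·s⁻³.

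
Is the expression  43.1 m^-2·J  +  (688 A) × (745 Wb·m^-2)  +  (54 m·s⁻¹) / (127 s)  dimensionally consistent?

No

Expand each in SI base units:
  43.1 m^-2·J:  J·m⁻² = N·m·m⁻² = kg·s⁻²
  (688 A) × (745 Wb·m^-2):  [A] · [kg·s⁻²·A⁻¹] = kg·s⁻²
  (54 m·s⁻¹) / (127 s):  [m·s⁻¹] / [s] = m·s⁻²
The terms do not share a single dimension (kg·s⁻² vs m·s⁻²).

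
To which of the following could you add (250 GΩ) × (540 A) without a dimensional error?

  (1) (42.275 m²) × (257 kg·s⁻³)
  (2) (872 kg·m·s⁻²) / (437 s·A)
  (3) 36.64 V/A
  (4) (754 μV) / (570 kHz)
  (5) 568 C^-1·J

Reference: [kg·m²·s⁻³·A⁻²] · [A] = kg·m²·s⁻³·A⁻¹.
Each option:
  (1) [m²] · [kg·s⁻³] = kg·m²·s⁻³
  (2) [kg·m·s⁻²] / [s·A] = kg·m·s⁻³·A⁻¹
  (3) V·A⁻¹ = J·C⁻¹·A⁻¹ = kg·m²·s⁻³·A⁻²
  (4) [kg·m²·s⁻³·A⁻¹] / [s⁻¹] = kg·m²·s⁻²·A⁻¹
  (5) J·C⁻¹ = N·m·(s·A)⁻¹ = kg·m²·s⁻³·A⁻¹  ← same
Only (5) matches kg·m²·s⁻³·A⁻¹.

(5)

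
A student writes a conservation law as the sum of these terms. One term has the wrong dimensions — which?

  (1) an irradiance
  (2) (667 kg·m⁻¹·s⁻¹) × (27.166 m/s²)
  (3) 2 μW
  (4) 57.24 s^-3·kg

(3)

Work out the base dimensions of each:
  (1) [irradiance] = kg·s⁻³
  (2) [kg·m⁻¹·s⁻¹] · [m·s⁻²] = kg·s⁻³
  (3) W = J·s⁻¹ = kg·m²·s⁻³
  (4) kg·s⁻³
All reduce to kg·s⁻³ except (3), which is kg·m²·s⁻³.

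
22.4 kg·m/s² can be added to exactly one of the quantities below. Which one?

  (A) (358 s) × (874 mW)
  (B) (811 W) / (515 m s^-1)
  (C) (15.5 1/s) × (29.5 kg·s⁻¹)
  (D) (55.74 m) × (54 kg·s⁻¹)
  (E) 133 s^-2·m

Reference: kg·m·s⁻².
Each option:
  (A) [s] · [kg·m²·s⁻³] = kg·m²·s⁻²
  (B) [kg·m²·s⁻³] / [m·s⁻¹] = kg·m·s⁻²  ← same
  (C) [s⁻¹] · [kg·s⁻¹] = kg·s⁻²
  (D) [m] · [kg·s⁻¹] = kg·m·s⁻¹
  (E) m·s⁻²
Only (B) matches kg·m·s⁻².

(B)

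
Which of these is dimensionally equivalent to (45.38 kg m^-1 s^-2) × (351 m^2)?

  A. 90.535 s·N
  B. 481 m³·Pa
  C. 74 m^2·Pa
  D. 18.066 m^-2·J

Reference: [kg·m⁻¹·s⁻²] · [m²] = kg·m·s⁻².
Each option:
  A. N·s = kg·m·s⁻²·s = kg·m·s⁻¹
  B. Pa·m³ = N·m⁻²·m³ = kg·m²·s⁻²
  C. Pa·m² = N·m⁻²·m² = kg·m·s⁻²  ← same
  D. J·m⁻² = N·m·m⁻² = kg·s⁻²
Only C. matches kg·m·s⁻².

C.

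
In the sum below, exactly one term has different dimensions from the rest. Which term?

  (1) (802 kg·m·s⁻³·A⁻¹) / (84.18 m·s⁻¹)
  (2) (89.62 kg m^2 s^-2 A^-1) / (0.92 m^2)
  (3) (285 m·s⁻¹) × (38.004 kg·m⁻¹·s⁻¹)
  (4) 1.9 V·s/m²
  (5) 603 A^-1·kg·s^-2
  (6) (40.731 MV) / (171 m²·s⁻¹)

(3)

Reduce each to base SI dimensions:
  (1) [kg·m·s⁻³·A⁻¹] / [m·s⁻¹] = kg·s⁻²·A⁻¹
  (2) [kg·m²·s⁻²·A⁻¹] / [m²] = kg·s⁻²·A⁻¹
  (3) [m·s⁻¹] · [kg·m⁻¹·s⁻¹] = kg·s⁻²
  (4) V·s·m⁻² = J·C⁻¹·s·m⁻² = kg·s⁻²·A⁻¹
  (5) kg·s⁻²·A⁻¹
  (6) [kg·m²·s⁻³·A⁻¹] / [m²·s⁻¹] = kg·s⁻²·A⁻¹
All reduce to kg·s⁻²·A⁻¹ except (3), which is kg·s⁻².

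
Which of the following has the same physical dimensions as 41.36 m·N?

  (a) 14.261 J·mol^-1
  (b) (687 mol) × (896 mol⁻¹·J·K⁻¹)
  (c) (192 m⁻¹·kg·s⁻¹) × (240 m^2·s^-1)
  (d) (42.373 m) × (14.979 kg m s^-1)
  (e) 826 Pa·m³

Reference: N·m = kg·m·s⁻²·m = kg·m²·s⁻².
Each option:
  (a) J·mol⁻¹ = N·m·mol⁻¹ = kg·m²·s⁻²·mol⁻¹
  (b) [mol] · [kg·m²·s⁻²·K⁻¹·mol⁻¹] = kg·m²·s⁻²·K⁻¹
  (c) [kg·m⁻¹·s⁻¹] · [m²·s⁻¹] = kg·m·s⁻²
  (d) [m] · [kg·m·s⁻¹] = kg·m²·s⁻¹
  (e) Pa·m³ = N·m⁻²·m³ = kg·m²·s⁻²  ← same
Only (e) matches kg·m²·s⁻².

(e)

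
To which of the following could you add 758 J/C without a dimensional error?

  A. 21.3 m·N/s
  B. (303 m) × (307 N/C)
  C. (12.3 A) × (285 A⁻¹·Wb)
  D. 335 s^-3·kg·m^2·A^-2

Reference: J·C⁻¹ = N·m·(s·A)⁻¹ = kg·m²·s⁻³·A⁻¹.
Each option:
  A. N·m·s⁻¹ = kg·m·s⁻²·m·s⁻¹ = kg·m²·s⁻³
  B. [m] · [kg·m·s⁻³·A⁻¹] = kg·m²·s⁻³·A⁻¹  ← same
  C. [A] · [kg·m²·s⁻²·A⁻²] = kg·m²·s⁻²·A⁻¹
  D. kg·m²·s⁻³·A⁻²
Only B. matches kg·m²·s⁻³·A⁻¹.

B.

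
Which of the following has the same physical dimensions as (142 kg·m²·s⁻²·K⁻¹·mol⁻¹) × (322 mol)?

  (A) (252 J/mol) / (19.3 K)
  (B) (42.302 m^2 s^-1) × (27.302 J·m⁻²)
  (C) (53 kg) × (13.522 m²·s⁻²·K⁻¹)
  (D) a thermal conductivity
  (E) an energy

Reference: [kg·m²·s⁻²·K⁻¹·mol⁻¹] · [mol] = kg·m²·s⁻²·K⁻¹.
Each option:
  (A) [kg·m²·s⁻²·mol⁻¹] / [K] = kg·m²·s⁻²·K⁻¹·mol⁻¹
  (B) [m²·s⁻¹] · [kg·s⁻²] = kg·m²·s⁻³
  (C) [kg] · [m²·s⁻²·K⁻¹] = kg·m²·s⁻²·K⁻¹  ← same
  (D) [thermal conductivity] = kg·m·s⁻³·K⁻¹
  (E) [energy] = kg·m²·s⁻²
Only (C) matches kg·m²·s⁻²·K⁻¹.

(C)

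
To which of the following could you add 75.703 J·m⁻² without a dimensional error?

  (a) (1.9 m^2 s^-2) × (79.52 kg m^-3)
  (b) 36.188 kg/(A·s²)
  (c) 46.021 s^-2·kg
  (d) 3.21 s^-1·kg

(c)

Reference: J·m⁻² = N·m·m⁻² = kg·s⁻².
Each option:
  (a) [m²·s⁻²] · [kg·m⁻³] = kg·m⁻¹·s⁻²
  (b) kg·s⁻²·A⁻¹
  (c) kg·s⁻²  ← same
  (d) kg·s⁻¹
Only (c) matches kg·s⁻².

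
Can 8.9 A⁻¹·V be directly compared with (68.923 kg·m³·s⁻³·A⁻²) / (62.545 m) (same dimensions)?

Yes

Expand each in SI base units:
  8.9 A⁻¹·V:  V·A⁻¹ = J·C⁻¹·A⁻¹ = kg·m²·s⁻³·A⁻²
  (68.923 kg·m³·s⁻³·A⁻²) / (62.545 m):  [kg·m³·s⁻³·A⁻²] / [m] = kg·m²·s⁻³·A⁻²
Both are kg·m²·s⁻³·A⁻², so they have the same dimensions and can be added.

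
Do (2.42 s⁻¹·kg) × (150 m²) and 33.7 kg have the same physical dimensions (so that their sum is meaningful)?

Work out the base dimensions of each:
  (2.42 s⁻¹·kg) × (150 m²):  [kg·s⁻¹] · [m²] = kg·m²·s⁻¹
  33.7 kg:  kg
kg·m²·s⁻¹ ≠ kg, so they cannot be added.

No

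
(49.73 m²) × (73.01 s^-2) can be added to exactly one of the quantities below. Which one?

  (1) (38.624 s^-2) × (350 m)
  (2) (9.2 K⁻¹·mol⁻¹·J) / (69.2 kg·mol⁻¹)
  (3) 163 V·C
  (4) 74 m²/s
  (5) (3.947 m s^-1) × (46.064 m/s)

Reference: [m²] · [s⁻²] = m²·s⁻².
Each option:
  (1) [s⁻²] · [m] = m·s⁻²
  (2) [kg·m²·s⁻²·K⁻¹·mol⁻¹] / [kg·mol⁻¹] = m²·s⁻²·K⁻¹
  (3) C·V = s·A·J·C⁻¹ = kg·m²·s⁻²
  (4) m²·s⁻¹
  (5) [m·s⁻¹] · [m·s⁻¹] = m²·s⁻²  ← same
Only (5) matches m²·s⁻².

(5)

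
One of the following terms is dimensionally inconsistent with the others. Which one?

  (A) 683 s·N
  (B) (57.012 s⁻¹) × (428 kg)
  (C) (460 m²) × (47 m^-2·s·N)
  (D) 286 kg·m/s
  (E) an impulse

Reduce each to base SI dimensions:
  (A) N·s = kg·m·s⁻²·s = kg·m·s⁻¹
  (B) [s⁻¹] · [kg] = kg·s⁻¹
  (C) [m²] · [kg·m⁻¹·s⁻¹] = kg·m·s⁻¹
  (D) kg·m·s⁻¹
  (E) [impulse] = kg·m·s⁻¹
All reduce to kg·m·s⁻¹ except (B), which is kg·s⁻¹.

(B)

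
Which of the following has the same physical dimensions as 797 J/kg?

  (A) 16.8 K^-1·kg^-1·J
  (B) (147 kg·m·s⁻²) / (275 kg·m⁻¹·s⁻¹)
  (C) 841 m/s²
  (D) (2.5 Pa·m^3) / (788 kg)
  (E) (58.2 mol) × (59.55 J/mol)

Reference: J·kg⁻¹ = N·m·kg⁻¹ = m²·s⁻².
Each option:
  (A) J·kg⁻¹·K⁻¹ = N·m·kg⁻¹·K⁻¹ = m²·s⁻²·K⁻¹
  (B) [kg·m·s⁻²] / [kg·m⁻¹·s⁻¹] = m²·s⁻¹
  (C) m·s⁻²
  (D) [kg·m²·s⁻²] / [kg] = m²·s⁻²  ← same
  (E) [mol] · [kg·m²·s⁻²·mol⁻¹] = kg·m²·s⁻²
Only (D) matches m²·s⁻².

(D)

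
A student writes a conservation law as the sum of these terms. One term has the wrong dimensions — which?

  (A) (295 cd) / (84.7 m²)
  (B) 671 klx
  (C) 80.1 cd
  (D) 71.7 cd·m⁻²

(C)

Work out the base dimensions of each:
  (A) [cd] / [m²] = m⁻²·cd
  (B) lx = lm·m⁻² = m⁻²·cd
  (C) cd
  (D) cd·m⁻² = m⁻²·cd
All reduce to m⁻²·cd except (C), which is cd.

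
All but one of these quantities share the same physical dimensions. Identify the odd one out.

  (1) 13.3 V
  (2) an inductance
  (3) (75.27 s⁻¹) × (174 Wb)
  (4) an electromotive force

Reduce each to base SI dimensions:
  (1) V = J·C⁻¹ = kg·m²·s⁻³·A⁻¹
  (2) [inductance] = kg·m²·s⁻²·A⁻²
  (3) [s⁻¹] · [kg·m²·s⁻²·A⁻¹] = kg·m²·s⁻³·A⁻¹
  (4) [electromotive force] = kg·m²·s⁻³·A⁻¹
All reduce to kg·m²·s⁻³·A⁻¹ except (2), which is kg·m²·s⁻²·A⁻².

(2)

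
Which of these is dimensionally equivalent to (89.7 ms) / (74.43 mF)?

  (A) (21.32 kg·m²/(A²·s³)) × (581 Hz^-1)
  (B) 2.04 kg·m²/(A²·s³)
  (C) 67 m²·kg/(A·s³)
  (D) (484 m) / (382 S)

(B)

Reference: [s] / [kg⁻¹·m⁻²·s⁴·A²] = kg·m²·s⁻³·A⁻².
Each option:
  (A) [kg·m²·s⁻³·A⁻²] · [s] = kg·m²·s⁻²·A⁻²
  (B) kg·m²·s⁻³·A⁻²  ← same
  (C) kg·m²·s⁻³·A⁻¹
  (D) [m] / [kg⁻¹·m⁻²·s³·A²] = kg·m³·s⁻³·A⁻²
Only (B) matches kg·m²·s⁻³·A⁻².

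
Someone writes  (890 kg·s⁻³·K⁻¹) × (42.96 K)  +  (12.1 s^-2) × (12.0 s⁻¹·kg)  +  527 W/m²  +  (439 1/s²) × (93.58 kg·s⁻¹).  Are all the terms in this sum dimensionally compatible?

Yes

Reduce each to base SI dimensions:
  (890 kg·s⁻³·K⁻¹) × (42.96 K):  [kg·s⁻³·K⁻¹] · [K] = kg·s⁻³
  (12.1 s^-2) × (12.0 s⁻¹·kg):  [s⁻²] · [kg·s⁻¹] = kg·s⁻³
  527 W/m²:  W·m⁻² = J·s⁻¹·m⁻² = kg·s⁻³
  (439 1/s²) × (93.58 kg·s⁻¹):  [s⁻²] · [kg·s⁻¹] = kg·s⁻³
Every term reduces to kg·s⁻³.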